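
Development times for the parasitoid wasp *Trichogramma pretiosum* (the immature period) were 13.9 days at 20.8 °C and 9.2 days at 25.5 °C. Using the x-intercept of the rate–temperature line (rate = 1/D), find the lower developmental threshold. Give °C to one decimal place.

11.6 °C

Linear rate model ⇒ the product D·(T − T_b) is constant across temperatures.
13.9·(20.8 − T_b) = 9.2·(25.5 − T_b)
T_b = (13.9·20.8 − 9.2·25.5) / (13.9 − 9.2) = 54.52 / 4.7 = 11.600 °C ≈ 11.6 °C.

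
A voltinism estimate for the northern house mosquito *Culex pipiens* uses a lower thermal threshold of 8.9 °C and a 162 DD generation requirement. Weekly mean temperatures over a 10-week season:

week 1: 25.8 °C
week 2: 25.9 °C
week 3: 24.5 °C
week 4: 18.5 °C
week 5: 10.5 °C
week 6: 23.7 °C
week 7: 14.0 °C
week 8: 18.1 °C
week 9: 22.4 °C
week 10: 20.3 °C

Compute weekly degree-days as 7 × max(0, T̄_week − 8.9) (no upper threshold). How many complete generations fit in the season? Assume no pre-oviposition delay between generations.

Weekly DD (7 × max(0, T̄ − 8.9)): 118.3, 119.0, 109.2, 67.2, 11.2, 103.6, 35.7, 64.4, 94.5, 79.8.
Season total = 802.9 DD.
Complete generations = ⌊802.9 / 162⌋ = 4.

4 generations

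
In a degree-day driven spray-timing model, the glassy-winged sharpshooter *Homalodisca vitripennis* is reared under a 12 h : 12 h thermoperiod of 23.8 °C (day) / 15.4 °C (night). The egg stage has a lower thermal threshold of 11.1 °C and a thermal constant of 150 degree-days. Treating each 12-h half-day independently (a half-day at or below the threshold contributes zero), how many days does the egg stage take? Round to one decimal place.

17.6 days

Day half: max(0, 23.8 − 11.1) × 0.5 = 12.7 × 0.5 = 6.35 DD.
Night half: max(0, 15.4 − 11.1) × 0.5 = 4.3 × 0.5 = 2.15 DD.
Per 24 h: 8.50 DD/day.
Duration = 150 / 8.50 = 17.647 ≈ 17.6 days.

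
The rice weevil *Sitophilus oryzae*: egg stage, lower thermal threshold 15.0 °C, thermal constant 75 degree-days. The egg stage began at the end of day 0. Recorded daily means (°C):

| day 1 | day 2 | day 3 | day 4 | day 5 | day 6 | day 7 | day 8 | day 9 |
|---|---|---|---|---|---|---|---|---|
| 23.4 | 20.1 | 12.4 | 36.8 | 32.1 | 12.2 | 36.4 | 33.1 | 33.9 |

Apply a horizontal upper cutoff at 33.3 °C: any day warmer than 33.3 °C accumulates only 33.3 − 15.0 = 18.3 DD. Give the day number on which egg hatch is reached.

Daily DD above 15.0 °C (capped at 18.3): 8.4, 5.1, 0.0, 18.3, 17.1, 0.0, 18.3, 18.1, 18.3.
Cumulative: 8.4, 13.5, 13.5, 31.8, 48.9, 48.9, 67.2, 85.3, 103.6.
The total first reaches 75 DD on day 8.

day 8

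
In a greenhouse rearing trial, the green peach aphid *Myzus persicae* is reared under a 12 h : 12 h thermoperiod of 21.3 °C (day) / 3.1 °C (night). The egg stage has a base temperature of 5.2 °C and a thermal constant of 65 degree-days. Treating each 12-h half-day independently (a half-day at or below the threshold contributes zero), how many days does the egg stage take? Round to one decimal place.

8.1 days

Day half: max(0, 21.3 − 5.2) × 0.5 = 16.1 × 0.5 = 8.05 DD.
Night half: max(0, 3.1 − 5.2) × 0.5 = 0.0 × 0.5 = 0.00 DD.
Per 24 h: 8.05 DD/day.
Duration = 65 / 8.05 = 8.075 ≈ 8.1 days.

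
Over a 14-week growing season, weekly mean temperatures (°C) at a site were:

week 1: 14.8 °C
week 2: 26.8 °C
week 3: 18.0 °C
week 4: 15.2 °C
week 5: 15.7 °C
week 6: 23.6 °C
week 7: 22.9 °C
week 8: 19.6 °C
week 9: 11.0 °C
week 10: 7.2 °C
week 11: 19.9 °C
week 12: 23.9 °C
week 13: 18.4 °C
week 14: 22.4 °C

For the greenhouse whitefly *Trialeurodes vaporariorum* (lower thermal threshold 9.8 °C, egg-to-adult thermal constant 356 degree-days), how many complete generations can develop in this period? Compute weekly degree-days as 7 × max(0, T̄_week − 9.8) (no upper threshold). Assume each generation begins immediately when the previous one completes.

2 generations

Weekly DD (7 × max(0, T̄ − 9.8)): 35.0, 119.0, 57.4, 37.8, 41.3, 96.6, 91.7, 68.6, 8.4, 0.0, 70.7, 98.7, 60.2, 88.2.
Season total = 873.6 DD.
Complete generations = ⌊873.6 / 356⌋ = 2.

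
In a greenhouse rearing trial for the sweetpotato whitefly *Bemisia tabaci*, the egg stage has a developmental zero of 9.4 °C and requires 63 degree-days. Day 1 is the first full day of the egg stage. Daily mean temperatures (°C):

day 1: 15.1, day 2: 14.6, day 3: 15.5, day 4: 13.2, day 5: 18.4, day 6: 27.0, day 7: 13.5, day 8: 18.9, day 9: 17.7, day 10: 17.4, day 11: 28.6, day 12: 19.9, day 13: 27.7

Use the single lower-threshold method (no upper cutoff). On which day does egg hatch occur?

day 9

Daily DD above 9.4 °C: 5.7, 5.2, 6.1, 3.8, 9.0, 17.6, 4.1, 9.5, 8.3, 8.0, 19.2, 10.5, 18.3.
Cumulative: 5.7, 10.9, 17.0, 20.8, 29.8, 47.4, 51.5, 61.0, 69.3, 77.3, 96.5, 107.0, 125.3.
The total first reaches 63 DD on day 9.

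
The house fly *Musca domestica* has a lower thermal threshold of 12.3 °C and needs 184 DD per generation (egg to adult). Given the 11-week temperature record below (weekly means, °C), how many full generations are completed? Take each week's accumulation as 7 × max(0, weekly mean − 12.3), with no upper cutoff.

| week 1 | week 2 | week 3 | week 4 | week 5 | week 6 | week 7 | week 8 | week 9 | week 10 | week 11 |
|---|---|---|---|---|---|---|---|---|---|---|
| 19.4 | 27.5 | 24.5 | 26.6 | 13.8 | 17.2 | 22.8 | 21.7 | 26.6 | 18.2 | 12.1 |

3 generations

Weekly DD (7 × max(0, T̄ − 12.3)): 49.7, 106.4, 85.4, 100.1, 10.5, 34.3, 73.5, 65.8, 100.1, 41.3, 0.0.
Season total = 667.1 DD.
Complete generations = ⌊667.1 / 184⌋ = 3.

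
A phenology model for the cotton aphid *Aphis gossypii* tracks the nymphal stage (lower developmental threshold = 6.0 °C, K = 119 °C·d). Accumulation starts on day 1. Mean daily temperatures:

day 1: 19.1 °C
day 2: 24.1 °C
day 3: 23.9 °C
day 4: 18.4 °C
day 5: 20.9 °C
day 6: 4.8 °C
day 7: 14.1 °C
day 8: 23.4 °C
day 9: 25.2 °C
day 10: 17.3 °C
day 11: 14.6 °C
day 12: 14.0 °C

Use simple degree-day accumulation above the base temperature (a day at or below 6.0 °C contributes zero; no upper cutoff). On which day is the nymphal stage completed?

Daily DD above 6.0 °C: 13.1, 18.1, 17.9, 12.4, 14.9, 0.0, 8.1, 17.4, 19.2, 11.3, 8.6, 8.0.
Cumulative: 13.1, 31.2, 49.1, 61.5, 76.4, 76.4, 84.5, 101.9, 121.1, 132.4, 141.0, 149.0.
The total first reaches 119 DD on day 9.

day 9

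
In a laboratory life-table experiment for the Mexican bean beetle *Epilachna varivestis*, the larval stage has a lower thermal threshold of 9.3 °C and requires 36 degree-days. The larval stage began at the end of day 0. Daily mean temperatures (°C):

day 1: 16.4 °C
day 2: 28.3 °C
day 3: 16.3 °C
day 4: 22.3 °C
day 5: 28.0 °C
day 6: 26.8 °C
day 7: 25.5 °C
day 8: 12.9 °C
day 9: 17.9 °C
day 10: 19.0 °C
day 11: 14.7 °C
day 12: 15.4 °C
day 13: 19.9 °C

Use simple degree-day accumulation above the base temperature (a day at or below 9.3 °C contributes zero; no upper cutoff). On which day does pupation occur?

day 4

Daily DD above 9.3 °C: 7.1, 19.0, 7.0, 13.0, 18.7, 17.5, 16.2, 3.6, 8.6, 9.7, 5.4, 6.1, 10.6.
Cumulative: 7.1, 26.1, 33.1, 46.1, 64.8, 82.3, 98.5, 102.1, 110.7, 120.4, 125.8, 131.9, 142.5.
The total first reaches 36 DD on day 4.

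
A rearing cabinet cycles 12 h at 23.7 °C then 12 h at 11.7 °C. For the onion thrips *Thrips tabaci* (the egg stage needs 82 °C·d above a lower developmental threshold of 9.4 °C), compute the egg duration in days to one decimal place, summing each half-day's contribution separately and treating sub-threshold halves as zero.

9.9 days

Day half: max(0, 23.7 − 9.4) × 0.5 = 14.3 × 0.5 = 7.15 DD.
Night half: max(0, 11.7 − 9.4) × 0.5 = 2.3 × 0.5 = 1.15 DD.
Per 24 h: 8.30 DD/day.
Duration = 82 / 8.30 = 9.880 ≈ 9.9 days.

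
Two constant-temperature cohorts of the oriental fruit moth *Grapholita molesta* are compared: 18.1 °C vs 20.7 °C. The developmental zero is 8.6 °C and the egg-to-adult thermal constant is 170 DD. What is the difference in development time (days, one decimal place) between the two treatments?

At 18.1 °C: 170 / (18.1 − 8.6) = 170 / 9.5 = 17.895 d.
At 20.7 °C: 170 / (20.7 − 8.6) = 170 / 12.1 = 14.050 d.
Difference = |17.895 − 14.050| = 3.845 ≈ 3.8 days.

3.8 days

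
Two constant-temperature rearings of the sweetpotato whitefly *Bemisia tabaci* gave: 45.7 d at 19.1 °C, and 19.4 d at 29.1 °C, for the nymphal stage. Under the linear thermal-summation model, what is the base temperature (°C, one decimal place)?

Under the model K = D·(T − T_b), so D₁·(T₁ − T_b) = D₂·(T₂ − T_b).
45.7·(19.1 − T_b) = 19.4·(29.1 − T_b)
T_b = (45.7·19.1 − 19.4·29.1) / (45.7 − 19.4) = 308.33 / 26.3 = 11.724 °C ≈ 11.7 °C.

11.7 °C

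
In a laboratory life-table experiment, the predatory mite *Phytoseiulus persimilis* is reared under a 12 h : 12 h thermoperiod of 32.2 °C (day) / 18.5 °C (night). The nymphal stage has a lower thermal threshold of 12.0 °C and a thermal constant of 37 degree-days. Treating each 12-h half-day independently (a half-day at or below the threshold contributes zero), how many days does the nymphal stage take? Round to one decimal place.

2.8 days

Day half: max(0, 32.2 − 12.0) × 0.5 = 20.2 × 0.5 = 10.10 DD.
Night half: max(0, 18.5 − 12.0) × 0.5 = 6.5 × 0.5 = 3.25 DD.
Per 24 h: 13.35 DD/day.
Duration = 37 / 13.35 = 2.772 ≈ 2.8 days.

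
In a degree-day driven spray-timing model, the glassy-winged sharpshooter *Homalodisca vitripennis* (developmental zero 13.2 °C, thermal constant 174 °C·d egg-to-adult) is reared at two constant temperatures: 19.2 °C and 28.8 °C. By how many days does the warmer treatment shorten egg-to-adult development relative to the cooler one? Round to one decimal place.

17.8 days

At 19.2 °C: 174 / (19.2 − 13.2) = 174 / 6.0 = 29.000 d.
At 28.8 °C: 174 / (28.8 − 13.2) = 174 / 15.6 = 11.154 d.
Difference = |29.000 − 11.154| = 17.846 ≈ 17.8 days.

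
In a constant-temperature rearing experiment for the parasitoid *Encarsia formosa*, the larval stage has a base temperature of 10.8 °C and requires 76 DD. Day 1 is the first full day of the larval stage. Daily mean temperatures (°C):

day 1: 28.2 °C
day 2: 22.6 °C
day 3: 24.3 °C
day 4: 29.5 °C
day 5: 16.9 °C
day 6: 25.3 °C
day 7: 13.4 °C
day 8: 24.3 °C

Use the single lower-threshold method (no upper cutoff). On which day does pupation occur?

day 6

Daily DD above 10.8 °C: 17.4, 11.8, 13.5, 18.7, 6.1, 14.5, 2.6, 13.5.
Cumulative: 17.4, 29.2, 42.7, 61.4, 67.5, 82.0, 84.6, 98.1.
The total first reaches 76 DD on day 6.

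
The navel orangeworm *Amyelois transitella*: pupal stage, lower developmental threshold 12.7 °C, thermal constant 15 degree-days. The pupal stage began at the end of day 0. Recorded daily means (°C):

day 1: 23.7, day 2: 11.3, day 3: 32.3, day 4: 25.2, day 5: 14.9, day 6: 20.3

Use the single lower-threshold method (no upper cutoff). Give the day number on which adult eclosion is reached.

Daily DD above 12.7 °C: 11.0, 0.0, 19.6, 12.5, 2.2, 7.6.
Cumulative: 11.0, 11.0, 30.6, 43.1, 45.3, 52.9.
The total first reaches 15 DD on day 3.

day 3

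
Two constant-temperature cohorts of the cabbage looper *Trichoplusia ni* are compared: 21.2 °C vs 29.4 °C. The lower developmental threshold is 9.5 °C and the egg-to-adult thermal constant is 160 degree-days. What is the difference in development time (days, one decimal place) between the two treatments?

At 21.2 °C: 160 / (21.2 − 9.5) = 160 / 11.7 = 13.675 d.
At 29.4 °C: 160 / (29.4 − 9.5) = 160 / 19.9 = 8.040 d.
Difference = |13.675 − 8.040| = 5.635 ≈ 5.6 days.

5.6 days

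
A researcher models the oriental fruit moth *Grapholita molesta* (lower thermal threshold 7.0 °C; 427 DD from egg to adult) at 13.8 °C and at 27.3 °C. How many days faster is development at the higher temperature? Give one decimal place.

41.8 days

At 13.8 °C: 427 / (13.8 − 7.0) = 427 / 6.8 = 62.794 d.
At 27.3 °C: 427 / (27.3 − 7.0) = 427 / 20.3 = 21.034 d.
Difference = |62.794 − 21.034| = 41.760 ≈ 41.8 days.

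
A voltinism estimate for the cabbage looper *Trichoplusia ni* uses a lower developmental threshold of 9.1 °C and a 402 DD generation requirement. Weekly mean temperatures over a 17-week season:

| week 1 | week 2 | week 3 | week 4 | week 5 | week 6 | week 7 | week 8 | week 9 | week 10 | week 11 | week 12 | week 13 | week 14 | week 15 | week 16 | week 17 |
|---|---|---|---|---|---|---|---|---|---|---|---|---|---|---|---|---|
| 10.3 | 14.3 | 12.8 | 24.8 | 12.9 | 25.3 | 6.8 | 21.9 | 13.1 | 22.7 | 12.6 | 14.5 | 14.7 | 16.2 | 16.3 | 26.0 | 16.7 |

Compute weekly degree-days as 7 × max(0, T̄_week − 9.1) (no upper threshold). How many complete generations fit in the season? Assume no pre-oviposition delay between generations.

Weekly DD (7 × max(0, T̄ − 9.1)): 8.4, 36.4, 25.9, 109.9, 26.6, 113.4, 0.0, 89.6, 28.0, 95.2, 24.5, 37.8, 39.2, 49.7, 50.4, 118.3, 53.2.
Season total = 906.5 DD.
Complete generations = ⌊906.5 / 402⌋ = 2.

2 generations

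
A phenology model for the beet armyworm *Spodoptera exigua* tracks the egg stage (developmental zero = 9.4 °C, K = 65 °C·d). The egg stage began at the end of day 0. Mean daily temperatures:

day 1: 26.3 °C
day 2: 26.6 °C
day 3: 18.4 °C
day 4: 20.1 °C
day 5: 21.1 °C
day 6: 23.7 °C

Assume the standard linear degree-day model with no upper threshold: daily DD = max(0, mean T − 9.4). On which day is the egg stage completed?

Daily DD above 9.4 °C: 16.9, 17.2, 9.0, 10.7, 11.7, 14.3.
Cumulative: 16.9, 34.1, 43.1, 53.8, 65.5, 79.8.
The total first reaches 65 DD on day 5.

day 5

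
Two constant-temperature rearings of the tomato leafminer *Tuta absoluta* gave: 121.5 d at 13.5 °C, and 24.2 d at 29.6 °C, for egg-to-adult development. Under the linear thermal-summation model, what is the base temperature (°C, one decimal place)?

Under the model K = D·(T − T_b), so D₁·(T₁ − T_b) = D₂·(T₂ − T_b).
121.5·(13.5 − T_b) = 24.2·(29.6 − T_b)
T_b = (121.5·13.5 − 24.2·29.6) / (121.5 − 24.2) = 923.93 / 97.3 = 9.496 °C ≈ 9.5 °C.

9.5 °C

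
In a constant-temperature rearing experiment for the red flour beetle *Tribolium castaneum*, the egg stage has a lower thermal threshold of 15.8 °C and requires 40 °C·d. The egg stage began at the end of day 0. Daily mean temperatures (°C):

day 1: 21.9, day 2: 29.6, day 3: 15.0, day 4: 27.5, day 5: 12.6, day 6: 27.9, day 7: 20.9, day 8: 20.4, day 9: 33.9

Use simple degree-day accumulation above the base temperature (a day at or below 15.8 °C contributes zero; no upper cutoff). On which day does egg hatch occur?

Daily DD above 15.8 °C: 6.1, 13.8, 0.0, 11.7, 0.0, 12.1, 5.1, 4.6, 18.1.
Cumulative: 6.1, 19.9, 19.9, 31.6, 31.6, 43.7, 48.8, 53.4, 71.5.
The total first reaches 40 DD on day 6.

day 6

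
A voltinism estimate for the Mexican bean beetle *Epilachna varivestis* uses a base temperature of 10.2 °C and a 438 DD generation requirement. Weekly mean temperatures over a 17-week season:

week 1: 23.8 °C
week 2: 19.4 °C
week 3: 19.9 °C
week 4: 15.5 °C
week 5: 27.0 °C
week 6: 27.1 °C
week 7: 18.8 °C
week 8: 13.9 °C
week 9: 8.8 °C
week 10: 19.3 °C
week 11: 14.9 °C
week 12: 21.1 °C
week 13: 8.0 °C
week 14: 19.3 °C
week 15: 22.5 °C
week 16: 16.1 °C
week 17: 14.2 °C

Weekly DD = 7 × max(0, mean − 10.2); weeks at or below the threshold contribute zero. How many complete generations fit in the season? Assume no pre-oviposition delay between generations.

Weekly DD (7 × max(0, T̄ − 10.2)): 95.2, 64.4, 67.9, 37.1, 117.6, 118.3, 60.2, 25.9, 0.0, 63.7, 32.9, 76.3, 0.0, 63.7, 86.1, 41.3, 28.0.
Season total = 978.6 DD.
Complete generations = ⌊978.6 / 438⌋ = 2.

2 generations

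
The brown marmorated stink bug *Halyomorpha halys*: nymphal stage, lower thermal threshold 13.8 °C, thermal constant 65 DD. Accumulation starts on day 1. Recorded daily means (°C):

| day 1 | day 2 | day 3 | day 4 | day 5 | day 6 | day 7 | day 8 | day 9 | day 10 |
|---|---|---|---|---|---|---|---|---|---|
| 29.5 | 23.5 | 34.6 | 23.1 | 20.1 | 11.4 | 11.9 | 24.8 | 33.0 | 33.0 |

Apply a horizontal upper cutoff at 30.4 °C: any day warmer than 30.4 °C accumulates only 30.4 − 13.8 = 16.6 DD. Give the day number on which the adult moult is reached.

day 8

Daily DD above 13.8 °C (capped at 16.6): 15.7, 9.7, 16.6, 9.3, 6.3, 0.0, 0.0, 11.0, 16.6, 16.6.
Cumulative: 15.7, 25.4, 42.0, 51.3, 57.6, 57.6, 57.6, 68.6, 85.2, 101.8.
The total first reaches 65 DD on day 8.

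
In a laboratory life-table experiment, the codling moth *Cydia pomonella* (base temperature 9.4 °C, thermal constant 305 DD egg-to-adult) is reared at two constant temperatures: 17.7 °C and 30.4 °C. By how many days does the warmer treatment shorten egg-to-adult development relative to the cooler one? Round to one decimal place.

22.2 days

At 17.7 °C: 305 / (17.7 − 9.4) = 305 / 8.3 = 36.747 d.
At 30.4 °C: 305 / (30.4 − 9.4) = 305 / 21.0 = 14.524 d.
Difference = |36.747 − 14.524| = 22.223 ≈ 22.2 days.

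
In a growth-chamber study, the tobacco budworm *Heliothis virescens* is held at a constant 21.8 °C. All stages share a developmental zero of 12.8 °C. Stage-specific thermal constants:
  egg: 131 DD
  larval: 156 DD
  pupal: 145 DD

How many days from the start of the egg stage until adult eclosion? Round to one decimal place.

48.0 days

Daily accumulation at 21.8 °C = 21.8 − 12.8 = 9.0 DD/day.
Total K = 131 + 156 + 145 = 432 DD.
Total duration = 432 / 9.0 = 48.000 ≈ 48.0 days.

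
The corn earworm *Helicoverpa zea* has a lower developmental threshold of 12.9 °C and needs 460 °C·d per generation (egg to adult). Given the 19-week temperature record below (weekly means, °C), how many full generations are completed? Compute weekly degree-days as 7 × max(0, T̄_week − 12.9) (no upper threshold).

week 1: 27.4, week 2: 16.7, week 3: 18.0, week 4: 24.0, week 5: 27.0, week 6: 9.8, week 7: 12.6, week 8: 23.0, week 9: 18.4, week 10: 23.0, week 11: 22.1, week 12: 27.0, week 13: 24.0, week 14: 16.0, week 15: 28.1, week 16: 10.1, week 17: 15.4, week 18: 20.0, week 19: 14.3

2 generations

Weekly DD (7 × max(0, T̄ − 12.9)): 101.5, 26.6, 35.7, 77.7, 98.7, 0.0, 0.0, 70.7, 38.5, 70.7, 64.4, 98.7, 77.7, 21.7, 106.4, 0.0, 17.5, 49.7, 9.8.
Season total = 966.0 DD.
Complete generations = ⌊966.0 / 460⌋ = 2.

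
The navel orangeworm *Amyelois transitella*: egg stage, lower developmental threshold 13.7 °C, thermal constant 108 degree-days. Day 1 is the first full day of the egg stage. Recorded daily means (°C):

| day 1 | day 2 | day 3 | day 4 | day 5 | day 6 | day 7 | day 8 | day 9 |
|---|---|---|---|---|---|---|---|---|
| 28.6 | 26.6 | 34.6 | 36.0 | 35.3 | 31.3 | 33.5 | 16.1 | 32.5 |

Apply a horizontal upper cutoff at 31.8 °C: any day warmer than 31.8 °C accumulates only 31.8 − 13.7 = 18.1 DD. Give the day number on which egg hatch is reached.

Daily DD above 13.7 °C (capped at 18.1): 14.9, 12.9, 18.1, 18.1, 18.1, 17.6, 18.1, 2.4, 18.1.
Cumulative: 14.9, 27.8, 45.9, 64.0, 82.1, 99.7, 117.8, 120.2, 138.3.
The total first reaches 108 DD on day 7.

day 7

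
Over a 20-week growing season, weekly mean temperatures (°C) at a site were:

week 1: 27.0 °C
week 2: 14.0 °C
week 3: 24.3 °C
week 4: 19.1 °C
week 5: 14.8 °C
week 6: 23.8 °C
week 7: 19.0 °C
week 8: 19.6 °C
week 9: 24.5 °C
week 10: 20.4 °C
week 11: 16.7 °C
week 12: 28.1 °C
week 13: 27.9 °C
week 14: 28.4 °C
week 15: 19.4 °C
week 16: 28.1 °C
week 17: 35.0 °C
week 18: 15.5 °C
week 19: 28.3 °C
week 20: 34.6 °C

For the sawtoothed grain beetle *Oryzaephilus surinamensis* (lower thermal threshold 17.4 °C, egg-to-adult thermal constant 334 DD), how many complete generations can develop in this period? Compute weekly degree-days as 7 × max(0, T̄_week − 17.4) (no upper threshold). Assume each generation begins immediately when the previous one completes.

Weekly DD (7 × max(0, T̄ − 17.4)): 67.2, 0.0, 48.3, 11.9, 0.0, 44.8, 11.2, 15.4, 49.7, 21.0, 0.0, 74.9, 73.5, 77.0, 14.0, 74.9, 123.2, 0.0, 76.3, 120.4.
Season total = 903.7 DD.
Complete generations = ⌊903.7 / 334⌋ = 2.

2 generations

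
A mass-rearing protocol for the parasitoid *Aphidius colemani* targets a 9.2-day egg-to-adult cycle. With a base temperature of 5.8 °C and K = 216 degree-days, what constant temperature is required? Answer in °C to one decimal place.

Required daily accumulation = 216 / 9.2 = 23.478 DD/day.
T = T_base + 23.478 = 5.8 + 23.478 = 29.278 ≈ 29.3 °C.

29.3 °C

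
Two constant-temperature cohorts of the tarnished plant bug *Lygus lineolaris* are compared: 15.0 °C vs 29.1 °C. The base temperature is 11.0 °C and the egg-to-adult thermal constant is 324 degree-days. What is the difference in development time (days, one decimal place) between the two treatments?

At 15.0 °C: 324 / (15.0 − 11.0) = 324 / 4.0 = 81.000 d.
At 29.1 °C: 324 / (29.1 − 11.0) = 324 / 18.1 = 17.901 d.
Difference = |81.000 − 17.901| = 63.099 ≈ 63.1 days.

63.1 days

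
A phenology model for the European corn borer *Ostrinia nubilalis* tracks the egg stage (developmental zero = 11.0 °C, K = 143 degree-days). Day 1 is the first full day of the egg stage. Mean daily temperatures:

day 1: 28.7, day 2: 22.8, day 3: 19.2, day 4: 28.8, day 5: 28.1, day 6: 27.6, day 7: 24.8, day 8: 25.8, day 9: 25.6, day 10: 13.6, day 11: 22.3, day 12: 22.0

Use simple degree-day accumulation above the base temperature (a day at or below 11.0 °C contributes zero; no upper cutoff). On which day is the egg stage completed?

Daily DD above 11.0 °C: 17.7, 11.8, 8.2, 17.8, 17.1, 16.6, 13.8, 14.8, 14.6, 2.6, 11.3, 11.0.
Cumulative: 17.7, 29.5, 37.7, 55.5, 72.6, 89.2, 103.0, 117.8, 132.4, 135.0, 146.3, 157.3.
The total first reaches 143 DD on day 11.

day 11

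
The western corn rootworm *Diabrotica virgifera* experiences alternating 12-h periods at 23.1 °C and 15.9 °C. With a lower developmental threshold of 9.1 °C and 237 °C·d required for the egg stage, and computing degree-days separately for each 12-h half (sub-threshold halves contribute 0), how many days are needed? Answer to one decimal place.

22.8 days

Day half: max(0, 23.1 − 9.1) × 0.5 = 14.0 × 0.5 = 7.00 DD.
Night half: max(0, 15.9 − 9.1) × 0.5 = 6.8 × 0.5 = 3.40 DD.
Per 24 h: 10.40 DD/day.
Duration = 237 / 10.40 = 22.788 ≈ 22.8 days.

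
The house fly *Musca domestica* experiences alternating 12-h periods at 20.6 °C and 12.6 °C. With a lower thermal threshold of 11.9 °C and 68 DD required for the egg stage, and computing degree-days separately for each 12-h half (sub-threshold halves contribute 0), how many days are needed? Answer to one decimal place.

14.5 days

Day half: max(0, 20.6 − 11.9) × 0.5 = 8.7 × 0.5 = 4.35 DD.
Night half: max(0, 12.6 − 11.9) × 0.5 = 0.7 × 0.5 = 0.35 DD.
Per 24 h: 4.70 DD/day.
Duration = 68 / 4.70 = 14.468 ≈ 14.5 days.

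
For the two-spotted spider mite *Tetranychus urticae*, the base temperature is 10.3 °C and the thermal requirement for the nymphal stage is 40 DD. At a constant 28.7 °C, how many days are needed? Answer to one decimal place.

Daily accumulation = 28.7 − 10.3 = 18.4 DD/day.
Duration = 40 / 18.4 = 2.174 ≈ 2.2 days.

2.2 days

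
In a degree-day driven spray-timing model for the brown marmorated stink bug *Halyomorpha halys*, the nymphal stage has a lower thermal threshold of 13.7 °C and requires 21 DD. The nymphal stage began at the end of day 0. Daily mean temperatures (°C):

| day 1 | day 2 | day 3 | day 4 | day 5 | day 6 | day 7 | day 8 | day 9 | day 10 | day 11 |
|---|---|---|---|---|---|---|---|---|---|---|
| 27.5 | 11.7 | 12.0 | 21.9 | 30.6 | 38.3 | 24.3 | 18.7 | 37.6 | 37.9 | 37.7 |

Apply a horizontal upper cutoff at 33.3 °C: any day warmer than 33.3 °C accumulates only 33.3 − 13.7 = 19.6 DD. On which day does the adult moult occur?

Daily DD above 13.7 °C (capped at 19.6): 13.8, 0.0, 0.0, 8.2, 16.9, 19.6, 10.6, 5.0, 19.6, 19.6, 19.6.
Cumulative: 13.8, 13.8, 13.8, 22.0, 38.9, 58.5, 69.1, 74.1, 93.7, 113.3, 132.9.
The total first reaches 21 DD on day 4.

day 4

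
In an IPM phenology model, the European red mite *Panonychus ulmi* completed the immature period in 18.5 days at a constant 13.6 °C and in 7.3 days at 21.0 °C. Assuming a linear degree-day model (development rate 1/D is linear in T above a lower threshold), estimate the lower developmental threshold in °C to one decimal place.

Under the model K = D·(T − T_b), so D₁·(T₁ − T_b) = D₂·(T₂ − T_b).
18.5·(13.6 − T_b) = 7.3·(21.0 − T_b)
T_b = (18.5·13.6 − 7.3·21.0) / (18.5 − 7.3) = 98.30 / 11.2 = 8.777 °C ≈ 8.8 °C.

8.8 °C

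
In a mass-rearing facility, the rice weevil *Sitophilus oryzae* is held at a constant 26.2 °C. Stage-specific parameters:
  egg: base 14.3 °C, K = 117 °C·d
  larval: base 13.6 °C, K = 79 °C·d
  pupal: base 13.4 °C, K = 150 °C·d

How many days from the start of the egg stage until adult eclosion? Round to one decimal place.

egg: 117 / (26.2 − 14.3) = 117 / 11.9 = 9.832 d.
larval: 79 / (26.2 − 13.6) = 79 / 12.6 = 6.270 d.
pupal: 150 / (26.2 − 13.4) = 150 / 12.8 = 11.719 d.
Sum = 27.821 ≈ 27.8 days.

27.8 days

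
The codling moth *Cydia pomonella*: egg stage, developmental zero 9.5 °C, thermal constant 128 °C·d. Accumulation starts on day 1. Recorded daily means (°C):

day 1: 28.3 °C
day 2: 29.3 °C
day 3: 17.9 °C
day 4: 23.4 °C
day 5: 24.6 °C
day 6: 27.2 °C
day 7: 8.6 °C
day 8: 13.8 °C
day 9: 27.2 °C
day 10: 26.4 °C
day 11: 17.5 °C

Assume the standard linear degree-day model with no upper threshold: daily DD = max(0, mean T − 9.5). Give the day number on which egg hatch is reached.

Daily DD above 9.5 °C: 18.8, 19.8, 8.4, 13.9, 15.1, 17.7, 0.0, 4.3, 17.7, 16.9, 8.0.
Cumulative: 18.8, 38.6, 47.0, 60.9, 76.0, 93.7, 93.7, 98.0, 115.7, 132.6, 140.6.
The total first reaches 128 DD on day 10.

day 10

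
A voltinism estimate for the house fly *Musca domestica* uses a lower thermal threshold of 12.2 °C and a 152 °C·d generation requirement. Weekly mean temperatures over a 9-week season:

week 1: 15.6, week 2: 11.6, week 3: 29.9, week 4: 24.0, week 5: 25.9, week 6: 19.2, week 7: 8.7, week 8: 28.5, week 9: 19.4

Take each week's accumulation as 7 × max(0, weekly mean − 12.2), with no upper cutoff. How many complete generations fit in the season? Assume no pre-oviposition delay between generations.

Weekly DD (7 × max(0, T̄ − 12.2)): 23.8, 0.0, 123.9, 82.6, 95.9, 49.0, 0.0, 114.1, 50.4.
Season total = 539.7 DD.
Complete generations = ⌊539.7 / 152⌋ = 3.

3 generations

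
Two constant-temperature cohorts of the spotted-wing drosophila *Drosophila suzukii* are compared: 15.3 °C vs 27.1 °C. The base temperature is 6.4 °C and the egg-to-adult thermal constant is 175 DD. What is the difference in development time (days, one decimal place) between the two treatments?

At 15.3 °C: 175 / (15.3 − 6.4) = 175 / 8.9 = 19.663 d.
At 27.1 °C: 175 / (27.1 − 6.4) = 175 / 20.7 = 8.454 d.
Difference = |19.663 − 8.454| = 11.209 ≈ 11.2 days.

11.2 days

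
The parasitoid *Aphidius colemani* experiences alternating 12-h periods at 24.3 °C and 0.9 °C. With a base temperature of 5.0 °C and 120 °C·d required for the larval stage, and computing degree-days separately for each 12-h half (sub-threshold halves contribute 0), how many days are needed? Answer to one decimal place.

12.4 days

Day half: max(0, 24.3 − 5.0) × 0.5 = 19.3 × 0.5 = 9.65 DD.
Night half: max(0, 0.9 − 5.0) × 0.5 = 0.0 × 0.5 = 0.00 DD.
Per 24 h: 9.65 DD/day.
Duration = 120 / 9.65 = 12.435 ≈ 12.4 days.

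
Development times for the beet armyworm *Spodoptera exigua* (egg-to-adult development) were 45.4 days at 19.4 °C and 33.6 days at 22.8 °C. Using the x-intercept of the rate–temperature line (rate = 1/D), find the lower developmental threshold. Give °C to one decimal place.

Under the model K = D·(T − T_b), so D₁·(T₁ − T_b) = D₂·(T₂ − T_b).
45.4·(19.4 − T_b) = 33.6·(22.8 − T_b)
T_b = (45.4·19.4 − 33.6·22.8) / (45.4 − 33.6) = 114.68 / 11.8 = 9.719 °C ≈ 9.7 °C.

9.7 °C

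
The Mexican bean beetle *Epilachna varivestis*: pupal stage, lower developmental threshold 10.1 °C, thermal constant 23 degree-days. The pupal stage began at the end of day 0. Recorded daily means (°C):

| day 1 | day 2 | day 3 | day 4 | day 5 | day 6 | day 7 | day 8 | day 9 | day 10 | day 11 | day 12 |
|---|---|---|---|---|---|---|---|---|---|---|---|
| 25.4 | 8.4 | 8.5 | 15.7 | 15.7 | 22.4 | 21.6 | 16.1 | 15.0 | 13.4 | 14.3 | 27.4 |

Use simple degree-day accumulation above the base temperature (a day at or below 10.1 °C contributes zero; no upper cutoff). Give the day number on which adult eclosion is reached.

day 5

Daily DD above 10.1 °C: 15.3, 0.0, 0.0, 5.6, 5.6, 12.3, 11.5, 6.0, 4.9, 3.3, 4.2, 17.3.
Cumulative: 15.3, 15.3, 15.3, 20.9, 26.5, 38.8, 50.3, 56.3, 61.2, 64.5, 68.7, 86.0.
The total first reaches 23 DD on day 5.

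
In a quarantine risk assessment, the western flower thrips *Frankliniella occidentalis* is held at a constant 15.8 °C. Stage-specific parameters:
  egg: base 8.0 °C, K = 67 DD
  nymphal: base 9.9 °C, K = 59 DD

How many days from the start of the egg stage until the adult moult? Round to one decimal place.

18.6 days

egg: 67 / (15.8 − 8.0) = 67 / 7.8 = 8.590 d.
nymphal: 59 / (15.8 − 9.9) = 59 / 5.9 = 10.000 d.
Sum = 18.590 ≈ 18.6 days.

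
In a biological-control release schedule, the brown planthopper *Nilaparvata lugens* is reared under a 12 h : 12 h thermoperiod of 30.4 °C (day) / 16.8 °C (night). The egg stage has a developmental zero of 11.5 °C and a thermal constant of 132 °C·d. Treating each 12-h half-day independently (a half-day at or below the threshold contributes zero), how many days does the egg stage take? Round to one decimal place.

Day half: max(0, 30.4 − 11.5) × 0.5 = 18.9 × 0.5 = 9.45 DD.
Night half: max(0, 16.8 − 11.5) × 0.5 = 5.3 × 0.5 = 2.65 DD.
Per 24 h: 12.10 DD/day.
Duration = 132 / 12.10 = 10.909 ≈ 10.9 days.

10.9 days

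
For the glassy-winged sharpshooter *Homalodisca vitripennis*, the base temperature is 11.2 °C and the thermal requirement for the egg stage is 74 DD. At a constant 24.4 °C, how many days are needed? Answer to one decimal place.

5.6 days

Daily accumulation = 24.4 − 11.2 = 13.2 DD/day.
Duration = 74 / 13.2 = 5.606 ≈ 5.6 days.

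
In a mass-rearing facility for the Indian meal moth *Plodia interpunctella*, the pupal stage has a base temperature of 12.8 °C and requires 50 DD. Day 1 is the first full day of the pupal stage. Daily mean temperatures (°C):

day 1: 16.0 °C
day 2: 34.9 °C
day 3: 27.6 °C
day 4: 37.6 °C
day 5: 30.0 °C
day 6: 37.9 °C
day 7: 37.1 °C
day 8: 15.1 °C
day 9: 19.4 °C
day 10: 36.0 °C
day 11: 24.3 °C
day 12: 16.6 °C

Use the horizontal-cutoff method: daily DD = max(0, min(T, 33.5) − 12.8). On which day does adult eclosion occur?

Daily DD above 12.8 °C (capped at 20.7): 3.2, 20.7, 14.8, 20.7, 17.2, 20.7, 20.7, 2.3, 6.6, 20.7, 11.5, 3.8.
Cumulative: 3.2, 23.9, 38.7, 59.4, 76.6, 97.3, 118.0, 120.3, 126.9, 147.6, 159.1, 162.9.
The total first reaches 50 DD on day 4.

day 4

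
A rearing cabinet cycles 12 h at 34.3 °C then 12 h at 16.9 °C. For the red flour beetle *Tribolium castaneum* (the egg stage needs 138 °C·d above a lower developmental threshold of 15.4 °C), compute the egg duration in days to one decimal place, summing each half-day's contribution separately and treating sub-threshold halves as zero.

Day half: max(0, 34.3 − 15.4) × 0.5 = 18.9 × 0.5 = 9.45 DD.
Night half: max(0, 16.9 − 15.4) × 0.5 = 1.5 × 0.5 = 0.75 DD.
Per 24 h: 10.20 DD/day.
Duration = 138 / 10.20 = 13.529 ≈ 13.5 days.

13.5 days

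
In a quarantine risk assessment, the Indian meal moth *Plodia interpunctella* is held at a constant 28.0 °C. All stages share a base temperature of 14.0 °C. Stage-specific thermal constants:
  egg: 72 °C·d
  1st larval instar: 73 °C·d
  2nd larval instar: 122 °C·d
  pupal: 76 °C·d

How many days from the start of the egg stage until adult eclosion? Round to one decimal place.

24.5 days

Daily accumulation at 28.0 °C = 28.0 − 14.0 = 14.0 DD/day.
Total K = 72 + 73 + 122 + 76 = 343 DD.
Total duration = 343 / 14.0 = 24.500 ≈ 24.5 days.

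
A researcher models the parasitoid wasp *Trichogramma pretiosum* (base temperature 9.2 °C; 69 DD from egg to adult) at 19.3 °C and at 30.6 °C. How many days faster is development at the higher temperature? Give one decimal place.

3.6 days

At 19.3 °C: 69 / (19.3 − 9.2) = 69 / 10.1 = 6.832 d.
At 30.6 °C: 69 / (30.6 − 9.2) = 69 / 21.4 = 3.224 d.
Difference = |6.832 − 3.224| = 3.607 ≈ 3.6 days.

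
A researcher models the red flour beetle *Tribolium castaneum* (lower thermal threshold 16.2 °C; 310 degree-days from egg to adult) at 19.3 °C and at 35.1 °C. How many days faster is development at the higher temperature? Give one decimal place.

83.6 days

At 19.3 °C: 310 / (19.3 − 16.2) = 310 / 3.1 = 100.000 d.
At 35.1 °C: 310 / (35.1 − 16.2) = 310 / 18.9 = 16.402 d.
Difference = |100.000 − 16.402| = 83.598 ≈ 83.6 days.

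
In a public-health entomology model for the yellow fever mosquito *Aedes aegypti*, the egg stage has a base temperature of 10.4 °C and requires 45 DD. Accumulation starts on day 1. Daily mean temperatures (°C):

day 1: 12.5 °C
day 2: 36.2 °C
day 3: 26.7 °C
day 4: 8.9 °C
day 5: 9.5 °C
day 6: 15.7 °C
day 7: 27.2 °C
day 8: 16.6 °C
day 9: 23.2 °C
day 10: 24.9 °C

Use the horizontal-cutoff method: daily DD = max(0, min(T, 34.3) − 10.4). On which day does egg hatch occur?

Daily DD above 10.4 °C (capped at 23.9): 2.1, 23.9, 16.3, 0.0, 0.0, 5.3, 16.8, 6.2, 12.8, 14.5.
Cumulative: 2.1, 26.0, 42.3, 42.3, 42.3, 47.6, 64.4, 70.6, 83.4, 97.9.
The total first reaches 45 DD on day 6.

day 6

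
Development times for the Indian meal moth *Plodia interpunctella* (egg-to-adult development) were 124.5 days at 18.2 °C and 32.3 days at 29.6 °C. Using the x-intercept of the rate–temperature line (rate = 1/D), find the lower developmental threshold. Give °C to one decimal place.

Equal thermal constants: D₁(T₁ − T_b) = D₂(T₂ − T_b).
124.5·(18.2 − T_b) = 32.3·(29.6 − T_b)
T_b = (124.5·18.2 − 32.3·29.6) / (124.5 − 32.3) = 1309.82 / 92.2 = 14.206 °C ≈ 14.2 °C.

14.2 °C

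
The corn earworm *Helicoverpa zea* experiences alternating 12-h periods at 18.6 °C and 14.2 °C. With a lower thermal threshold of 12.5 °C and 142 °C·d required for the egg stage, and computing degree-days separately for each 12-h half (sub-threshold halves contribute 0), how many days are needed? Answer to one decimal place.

Day half: max(0, 18.6 − 12.5) × 0.5 = 6.1 × 0.5 = 3.05 DD.
Night half: max(0, 14.2 − 12.5) × 0.5 = 1.7 × 0.5 = 0.85 DD.
Per 24 h: 3.90 DD/day.
Duration = 142 / 3.90 = 36.410 ≈ 36.4 days.

36.4 days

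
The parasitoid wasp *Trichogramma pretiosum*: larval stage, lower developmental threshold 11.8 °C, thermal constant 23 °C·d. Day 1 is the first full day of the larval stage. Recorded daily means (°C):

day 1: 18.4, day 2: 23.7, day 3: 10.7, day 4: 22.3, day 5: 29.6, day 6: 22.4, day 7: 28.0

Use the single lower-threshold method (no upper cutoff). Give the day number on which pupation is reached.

day 4

Daily DD above 11.8 °C: 6.6, 11.9, 0.0, 10.5, 17.8, 10.6, 16.2.
Cumulative: 6.6, 18.5, 18.5, 29.0, 46.8, 57.4, 73.6.
The total first reaches 23 DD on day 4.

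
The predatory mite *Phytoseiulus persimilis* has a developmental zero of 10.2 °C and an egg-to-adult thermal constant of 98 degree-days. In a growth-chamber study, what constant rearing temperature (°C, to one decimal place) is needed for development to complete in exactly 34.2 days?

Required daily accumulation = 98 / 34.2 = 2.865 DD/day.
T = T_base + 2.865 = 10.2 + 2.865 = 13.065 ≈ 13.1 °C.

13.1 °C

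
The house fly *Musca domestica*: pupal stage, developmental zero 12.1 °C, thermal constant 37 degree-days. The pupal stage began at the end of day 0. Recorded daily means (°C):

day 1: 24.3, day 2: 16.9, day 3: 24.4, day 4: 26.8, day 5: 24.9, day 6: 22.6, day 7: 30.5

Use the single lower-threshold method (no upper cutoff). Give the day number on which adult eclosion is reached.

day 4

Daily DD above 12.1 °C: 12.2, 4.8, 12.3, 14.7, 12.8, 10.5, 18.4.
Cumulative: 12.2, 17.0, 29.3, 44.0, 56.8, 67.3, 85.7.
The total first reaches 37 DD on day 4.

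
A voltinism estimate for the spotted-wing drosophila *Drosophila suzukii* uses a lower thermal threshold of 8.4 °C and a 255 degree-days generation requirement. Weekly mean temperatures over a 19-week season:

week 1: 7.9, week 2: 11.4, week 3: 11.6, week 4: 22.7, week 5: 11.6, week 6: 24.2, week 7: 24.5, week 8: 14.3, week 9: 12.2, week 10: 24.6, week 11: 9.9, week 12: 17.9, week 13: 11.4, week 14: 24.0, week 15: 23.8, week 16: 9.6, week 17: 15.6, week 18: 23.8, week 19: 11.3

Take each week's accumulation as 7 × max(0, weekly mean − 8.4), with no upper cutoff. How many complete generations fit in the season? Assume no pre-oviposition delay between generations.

Weekly DD (7 × max(0, T̄ − 8.4)): 0.0, 21.0, 22.4, 100.1, 22.4, 110.6, 112.7, 41.3, 26.6, 113.4, 10.5, 66.5, 21.0, 109.2, 107.8, 8.4, 50.4, 107.8, 20.3.
Season total = 1072.4 DD.
Complete generations = ⌊1072.4 / 255⌋ = 4.

4 generations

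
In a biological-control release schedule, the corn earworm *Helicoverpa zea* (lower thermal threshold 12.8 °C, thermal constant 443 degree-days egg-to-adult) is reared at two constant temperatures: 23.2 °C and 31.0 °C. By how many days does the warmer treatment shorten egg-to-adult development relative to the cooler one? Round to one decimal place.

At 23.2 °C: 443 / (23.2 − 12.8) = 443 / 10.4 = 42.596 d.
At 31.0 °C: 443 / (31.0 − 12.8) = 443 / 18.2 = 24.341 d.
Difference = |42.596 − 24.341| = 18.255 ≈ 18.3 days.

18.3 days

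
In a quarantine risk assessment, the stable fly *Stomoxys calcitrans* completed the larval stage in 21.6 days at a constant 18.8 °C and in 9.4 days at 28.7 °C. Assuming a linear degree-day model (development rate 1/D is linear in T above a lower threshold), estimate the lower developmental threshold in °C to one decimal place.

Equal thermal constants: D₁(T₁ − T_b) = D₂(T₂ − T_b).
21.6·(18.8 − T_b) = 9.4·(28.7 − T_b)
T_b = (21.6·18.8 − 9.4·28.7) / (21.6 − 9.4) = 136.30 / 12.2 = 11.172 °C ≈ 11.2 °C.

11.2 °C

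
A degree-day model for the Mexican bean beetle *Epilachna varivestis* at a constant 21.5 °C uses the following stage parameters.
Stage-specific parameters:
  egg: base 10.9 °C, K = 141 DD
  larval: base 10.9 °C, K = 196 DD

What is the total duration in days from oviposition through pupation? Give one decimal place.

egg: 141 / (21.5 − 10.9) = 141 / 10.6 = 13.302 d.
larval: 196 / (21.5 − 10.9) = 196 / 10.6 = 18.491 d.
Sum = 31.792 ≈ 31.8 days.

31.8 days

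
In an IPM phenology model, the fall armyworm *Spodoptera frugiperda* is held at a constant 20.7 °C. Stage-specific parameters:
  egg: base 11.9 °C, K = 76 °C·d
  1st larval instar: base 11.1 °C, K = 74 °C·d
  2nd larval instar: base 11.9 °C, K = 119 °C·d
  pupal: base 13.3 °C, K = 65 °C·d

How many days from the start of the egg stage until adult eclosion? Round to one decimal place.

38.7 days

egg: 76 / (20.7 − 11.9) = 76 / 8.8 = 8.636 d.
1st larval instar: 74 / (20.7 − 11.1) = 74 / 9.6 = 7.708 d.
2nd larval instar: 119 / (20.7 − 11.9) = 119 / 8.8 = 13.523 d.
pupal: 65 / (20.7 − 13.3) = 65 / 7.4 = 8.784 d.
Sum = 38.651 ≈ 38.7 days.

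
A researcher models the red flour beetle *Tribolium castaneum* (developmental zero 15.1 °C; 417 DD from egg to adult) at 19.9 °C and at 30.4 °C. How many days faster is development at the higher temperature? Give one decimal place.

At 19.9 °C: 417 / (19.9 − 15.1) = 417 / 4.8 = 86.875 d.
At 30.4 °C: 417 / (30.4 − 15.1) = 417 / 15.3 = 27.255 d.
Difference = |86.875 − 27.255| = 59.620 ≈ 59.6 days.

59.6 days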